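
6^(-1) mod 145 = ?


Use the extended Euclidean algorithm on (145, 6); each row r = 145*s + 6*t:
r=145, s=1, t=0
r=6, s=0, t=1
q=24: r=1, s=1, t=-24   [145*(1) + 6*(-24) = 1]
q=6: r=0, s=-6, t=145   [145*(-6) + 6*(145) = 0]
GCD = 1 with t = -24, so 6*(-24) ≡ 1 (mod 145)
Inverse = -24 mod 145 = 121
Check: 6 * 121 = 726 ≡ 1 (mod 145)

6^(-1) ≡ 121 (mod 145)


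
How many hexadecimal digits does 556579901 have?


556579901 in base 16 = 212CBC3D
Number of digits = 8

8 digits (base 16)


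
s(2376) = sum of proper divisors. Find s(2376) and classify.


Proper divisors: 1, 2, 3, 4, 6, 8, 9, 11, 12, 18, 22, 24, 27, 33, 36, 44, 54, 66, 72, 88, 99, 108, 132, 198, 216, 264, 297, 396, 594, 792, 1188
Sum = 1 + 2 + 3 + 4 + 6 + 8 + 9 + 11 + 12 + 18 + 22 + 24 + 27 + 33 + 36 + 44 + 54 + 66 + 72 + 88 + 99 + 108 + 132 + 198 + 216 + 264 + 297 + 396 + 594 + 792 + 1188 = 4824
4824 > 2376 → abundant

s(2376) = 4824 (abundant)


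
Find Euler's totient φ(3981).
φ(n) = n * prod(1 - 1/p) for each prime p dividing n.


3981 = 3 × 1327
Prime factors: 3, 1327
φ(3981) = 3981 × (1-1/3) × (1-1/1327)
= 3981 × 2/3 × 1326/1327 = 2652

φ(3981) = 2652


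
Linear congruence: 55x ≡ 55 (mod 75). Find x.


GCD(55, 75) = 5 divides 55
Divide: 11x ≡ 11 (mod 15)
x ≡ 1 (mod 15)


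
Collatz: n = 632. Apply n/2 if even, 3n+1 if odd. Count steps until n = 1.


632 → 316 → 158 → 79 → 238 → 119 → 358 → 179 → 538 → 269 → 808 → 404 → 202 → 101 → 304 → 152 → 76 → 38 → 19 → 58 → 29 → 88 → 44 → 22 → 11 → 34 → 17 → 52 → 26 → 13 → 40 → 20 → 10 → 5 → 16 → 8 → 4 → 2 → 1
Total steps = 38

38 steps


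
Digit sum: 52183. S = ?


5 + 2 + 1 + 8 + 3 = 19


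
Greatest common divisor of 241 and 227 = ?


241 = 1 * 227 + 14
227 = 16 * 14 + 3
14 = 4 * 3 + 2
3 = 1 * 2 + 1
2 = 2 * 1 + 0
GCD = 1


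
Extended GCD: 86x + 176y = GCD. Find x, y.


Tabular extended Euclidean (each row: r = 86*s + 176*t):
r=86, s=1, t=0
r=176, s=0, t=1
q=0: r=86, s=1, t=0   [86*(1) + 176*(0) = 86]
q=2: r=4, s=-2, t=1   [86*(-2) + 176*(1) = 4]
q=21: r=2, s=43, t=-21   [86*(43) + 176*(-21) = 2]
q=2: r=0, s=-88, t=43   [86*(-88) + 176*(43) = 0]
GCD = 2; from the row with r=2: x=43, y=-21
Check: 86*(43) + 176*(-21) = 3698 - 3696 = 2

GCD = 2, x = 43, y = -21


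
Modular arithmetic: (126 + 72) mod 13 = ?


126 + 72 = 198
198 mod 13 = 3


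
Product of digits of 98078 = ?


9 × 8 × 0 × 7 × 8 = 0


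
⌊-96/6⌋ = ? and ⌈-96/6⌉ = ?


-96/6 = -16.0000
floor = -16
ceil = -16

floor = -16, ceil = -16


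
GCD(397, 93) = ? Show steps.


397 = 4 * 93 + 25
93 = 3 * 25 + 18
25 = 1 * 18 + 7
18 = 2 * 7 + 4
7 = 1 * 4 + 3
4 = 1 * 3 + 1
3 = 3 * 1 + 0
GCD = 1


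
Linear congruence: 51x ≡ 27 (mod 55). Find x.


GCD(51, 55) = 1, unique solution
a^(-1) mod 55 = 41
x = 41 * 27 mod 55 = 7

x ≡ 7 (mod 55)


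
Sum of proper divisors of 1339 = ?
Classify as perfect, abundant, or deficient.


Proper divisors: 1, 13, 103
Sum = 1 + 13 + 103 = 117
117 < 1339 → deficient

s(1339) = 117 (deficient)


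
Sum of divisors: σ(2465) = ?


Divisors of 2465: 1, 5, 17, 29, 85, 145, 493, 2465
Sum = 1 + 5 + 17 + 29 + 85 + 145 + 493 + 2465 = 3240

σ(2465) = 3240


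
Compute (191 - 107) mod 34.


191 - 107 = 84
84 mod 34 = 16


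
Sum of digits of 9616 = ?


9 + 6 + 1 + 6 = 22


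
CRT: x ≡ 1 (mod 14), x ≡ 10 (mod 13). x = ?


M = 14*13 = 182
M1 = M/14 = 13, M2 = M/13 = 14
M1^(-1) mod 14 = 13, M2^(-1) mod 13 = 1
x = 1*13*13 + 10*14*1 = 309
309 mod 182 = 127
Check: 127 mod 14 = 1 ✓, 127 mod 13 = 10 ✓

x ≡ 127 (mod 182)


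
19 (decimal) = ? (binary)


19 (base 10) = 19 (decimal)
19 (decimal) = 10011 (base 2)


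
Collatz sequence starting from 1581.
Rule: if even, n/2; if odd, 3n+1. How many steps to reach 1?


1581 → 4744 → 2372 → 1186 → 593 → 1780 → 890 → 445 → 1336 → 668 → 334 → 167 → 502 → 251 → 754 → 377 → 1132 → 566 → 283 → 850 → 425 → 1276 → 638 → 319 → 958 → 479 → 1438 → 719 → 2158 → 1079 → 3238 → 1619 → 4858 → 2429 → 7288 → 3644 → 1822 → 911 → 2734 → 1367 → 4102 → 2051 → 6154 → 3077 → 9232 → 4616 → 2308 → 1154 → 577 → 1732 → 866 → 433 → 1300 → 650 → 325 → 976 → 488 → 244 → 122 → 61 → 184 → 92 → 46 → 23 → 70 → 35 → 106 → 53 → 160 → 80 → 40 → 20 → 10 → 5 → 16 → 8 → 4 → 2 → 1
Total steps = 78

78 steps


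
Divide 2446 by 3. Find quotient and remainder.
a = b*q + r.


2446 = 3 * 815 + 1
Check: 2445 + 1 = 2446

q = 815, r = 1


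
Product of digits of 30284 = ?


3 × 0 × 2 × 8 × 4 = 0


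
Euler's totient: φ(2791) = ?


2791 = 2791
Prime factors: 2791
φ(2791) = 2791 × (1-1/2791)
= 2791 × 2790/2791 = 2790

φ(2791) = 2790


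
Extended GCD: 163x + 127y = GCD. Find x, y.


Tabular extended Euclidean (each row: r = 163*s + 127*t):
r=163, s=1, t=0
r=127, s=0, t=1
q=1: r=36, s=1, t=-1   [163*(1) + 127*(-1) = 36]
q=3: r=19, s=-3, t=4   [163*(-3) + 127*(4) = 19]
q=1: r=17, s=4, t=-5   [163*(4) + 127*(-5) = 17]
q=1: r=2, s=-7, t=9   [163*(-7) + 127*(9) = 2]
q=8: r=1, s=60, t=-77   [163*(60) + 127*(-77) = 1]
q=2: r=0, s=-127, t=163   [163*(-127) + 127*(163) = 0]
GCD = 1; from the row with r=1: x=60, y=-77
Check: 163*(60) + 127*(-77) = 9780 - 9779 = 1

GCD = 1, x = 60, y = -77


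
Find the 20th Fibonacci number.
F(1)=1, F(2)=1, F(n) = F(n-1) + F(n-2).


Sequence: 1, 1, 2, 3, 5, 8, 13, 21, 34, 55, 89, 144, 233, 377, 610, 987, 1597, 2584, 4181, 6765
F(20) = 6765


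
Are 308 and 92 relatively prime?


Euclidean algorithm:
308 = 3 * 92 + 32
92 = 2 * 32 + 28
32 = 1 * 28 + 4
28 = 7 * 4 + 0
GCD(308, 92) = 4

No, not coprime (GCD = 4)


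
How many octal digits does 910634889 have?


910634889 in base 8 = 6621627611
Number of digits = 10

10 digits (base 8)


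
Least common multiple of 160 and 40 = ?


GCD(160, 40) = 40
LCM = 160*40/40 = 6400/40 = 160

LCM = 160


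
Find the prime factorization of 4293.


4293 / 3 = 1431
1431 / 3 = 477
477 / 3 = 159
159 / 3 = 53
53 / 53 = 1
4293 = 3^4 × 53


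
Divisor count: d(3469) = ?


3469 = 3469^1
d(3469) = (1+1) = 2

2 divisors


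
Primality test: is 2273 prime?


Check divisors up to sqrt(2273) = 47.6760
No divisors found.
2273 is prime.

Yes, 2273 is prime


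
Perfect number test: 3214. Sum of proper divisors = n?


Proper divisors of 3214: 1, 2, 1607
Sum = 1 + 2 + 1607 = 1610

No, 3214 is not perfect (1610 ≠ 3214)


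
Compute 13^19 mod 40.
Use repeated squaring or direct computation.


13^1 mod 40 = 13
13^2 mod 40 = 9
13^3 mod 40 = 37
13^4 mod 40 = 1
13^5 mod 40 = 13
13^6 mod 40 = 9
13^7 mod 40 = 37
13^8 mod 40 = 1
13^9 mod 40 = 13
13^10 mod 40 = 9
13^11 mod 40 = 37
13^12 mod 40 = 1
13^13 mod 40 = 13
13^14 mod 40 = 9
13^15 mod 40 = 37
13^16 mod 40 = 1
13^17 mod 40 = 13
13^18 mod 40 = 9
13^19 mod 40 = 37


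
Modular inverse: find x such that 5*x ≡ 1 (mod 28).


Use the extended Euclidean algorithm on (28, 5); each row r = 28*s + 5*t:
r=28, s=1, t=0
r=5, s=0, t=1
q=5: r=3, s=1, t=-5   [28*(1) + 5*(-5) = 3]
q=1: r=2, s=-1, t=6   [28*(-1) + 5*(6) = 2]
q=1: r=1, s=2, t=-11   [28*(2) + 5*(-11) = 1]
q=2: r=0, s=-5, t=28   [28*(-5) + 5*(28) = 0]
GCD = 1 with t = -11, so 5*(-11) ≡ 1 (mod 28)
Inverse = -11 mod 28 = 17
Check: 5 * 17 = 85 ≡ 1 (mod 28)

5^(-1) ≡ 17 (mod 28)


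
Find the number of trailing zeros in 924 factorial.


floor(924/5) = 184
floor(924/25) = 36
floor(924/125) = 7
floor(924/625) = 1
Total = 228

228 trailing zeros


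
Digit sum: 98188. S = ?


9 + 8 + 1 + 8 + 8 = 34


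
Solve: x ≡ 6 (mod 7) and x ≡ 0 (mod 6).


M = 7*6 = 42
M1 = M/7 = 6, M2 = M/6 = 7
M1^(-1) mod 7 = 6, M2^(-1) mod 6 = 1
x = 6*6*6 + 0*7*1 = 216
216 mod 42 = 6
Check: 6 mod 7 = 6 ✓, 6 mod 6 = 0 ✓

x ≡ 6 (mod 42)


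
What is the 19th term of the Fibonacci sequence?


Sequence: 1, 1, 2, 3, 5, 8, 13, 21, 34, 55, 89, 144, 233, 377, 610, 987, 1597, 2584, 4181
F(19) = 4181


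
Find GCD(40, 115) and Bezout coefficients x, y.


Tabular extended Euclidean (each row: r = 40*s + 115*t):
r=40, s=1, t=0
r=115, s=0, t=1
q=0: r=40, s=1, t=0   [40*(1) + 115*(0) = 40]
q=2: r=35, s=-2, t=1   [40*(-2) + 115*(1) = 35]
q=1: r=5, s=3, t=-1   [40*(3) + 115*(-1) = 5]
q=7: r=0, s=-23, t=8   [40*(-23) + 115*(8) = 0]
GCD = 5; from the row with r=5: x=3, y=-1
Check: 40*(3) + 115*(-1) = 120 - 115 = 5

GCD = 5, x = 3, y = -1


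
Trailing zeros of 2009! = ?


floor(2009/5) = 401
floor(2009/25) = 80
floor(2009/125) = 16
floor(2009/625) = 3
Total = 500

500 trailing zeros


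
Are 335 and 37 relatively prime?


Euclidean algorithm:
335 = 9 * 37 + 2
37 = 18 * 2 + 1
2 = 2 * 1 + 0
GCD(335, 37) = 1

Yes, coprime (GCD = 1)


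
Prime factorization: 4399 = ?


4399 / 53 = 83
83 / 83 = 1
4399 = 53 × 83


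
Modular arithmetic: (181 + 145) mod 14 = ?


181 + 145 = 326
326 mod 14 = 4


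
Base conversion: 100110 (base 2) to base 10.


100110 (base 2) = 38 (decimal)
38 (decimal) = 38 (base 10)


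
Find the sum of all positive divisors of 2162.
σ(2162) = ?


Divisors of 2162: 1, 2, 23, 46, 47, 94, 1081, 2162
Sum = 1 + 2 + 23 + 46 + 47 + 94 + 1081 + 2162 = 3456

σ(2162) = 3456


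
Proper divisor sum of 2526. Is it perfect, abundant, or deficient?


Proper divisors: 1, 2, 3, 6, 421, 842, 1263
Sum = 1 + 2 + 3 + 6 + 421 + 842 + 1263 = 2538
2538 > 2526 → abundant

s(2526) = 2538 (abundant)


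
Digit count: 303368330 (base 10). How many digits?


303368330 has 9 digits in base 10
floor(log10(303368330)) + 1 = floor(8.4820) + 1 = 9

9 digits (base 10)


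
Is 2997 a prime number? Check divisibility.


2997 / 3 = 999 (exact division)
2997 is NOT prime.

No, 2997 is not prime


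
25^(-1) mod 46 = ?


Use the extended Euclidean algorithm on (46, 25); each row r = 46*s + 25*t:
r=46, s=1, t=0
r=25, s=0, t=1
q=1: r=21, s=1, t=-1   [46*(1) + 25*(-1) = 21]
q=1: r=4, s=-1, t=2   [46*(-1) + 25*(2) = 4]
q=5: r=1, s=6, t=-11   [46*(6) + 25*(-11) = 1]
q=4: r=0, s=-25, t=46   [46*(-25) + 25*(46) = 0]
GCD = 1 with t = -11, so 25*(-11) ≡ 1 (mod 46)
Inverse = -11 mod 46 = 35
Check: 25 * 35 = 875 ≡ 1 (mod 46)

25^(-1) ≡ 35 (mod 46)


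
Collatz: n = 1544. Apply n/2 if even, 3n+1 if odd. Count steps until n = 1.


1544 → 772 → 386 → 193 → 580 → 290 → 145 → 436 → 218 → 109 → 328 → 164 → 82 → 41 → 124 → 62 → 31 → 94 → 47 → 142 → 71 → 214 → 107 → 322 → 161 → 484 → 242 → 121 → 364 → 182 → 91 → 274 → 137 → 412 → 206 → 103 → 310 → 155 → 466 → 233 → 700 → 350 → 175 → 526 → 263 → 790 → 395 → 1186 → 593 → 1780 → 890 → 445 → 1336 → 668 → 334 → 167 → 502 → 251 → 754 → 377 → 1132 → 566 → 283 → 850 → 425 → 1276 → 638 → 319 → 958 → 479 → 1438 → 719 → 2158 → 1079 → 3238 → 1619 → 4858 → 2429 → 7288 → 3644 → 1822 → 911 → 2734 → 1367 → 4102 → 2051 → 6154 → 3077 → 9232 → 4616 → 2308 → 1154 → 577 → 1732 → 866 → 433 → 1300 → 650 → 325 → 976 → 488 → 244 → 122 → 61 → 184 → 92 → 46 → 23 → 70 → 35 → 106 → 53 → 160 → 80 → 40 → 20 → 10 → 5 → 16 → 8 → 4 → 2 → 1
Total steps = 122

122 steps


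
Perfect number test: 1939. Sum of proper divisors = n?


Proper divisors of 1939: 1, 7, 277
Sum = 1 + 7 + 277 = 285

No, 1939 is not perfect (285 ≠ 1939)


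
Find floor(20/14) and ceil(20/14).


20/14 = 1.4286
floor = 1
ceil = 2

floor = 1, ceil = 2


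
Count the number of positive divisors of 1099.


1099 = 7^1 × 157^1
d(1099) = (1+1) × (1+1) = 4

4 divisors


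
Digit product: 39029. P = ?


3 × 9 × 0 × 2 × 9 = 0


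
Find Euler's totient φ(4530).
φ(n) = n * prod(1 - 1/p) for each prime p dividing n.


4530 = 2 × 3 × 5 × 151
Prime factors: 2, 3, 5, 151
φ(4530) = 4530 × (1-1/2) × (1-1/3) × (1-1/5) × (1-1/151)
= 4530 × 1/2 × 2/3 × 4/5 × 150/151 = 1200

φ(4530) = 1200


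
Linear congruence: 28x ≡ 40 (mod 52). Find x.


GCD(28, 52) = 4 divides 40
Divide: 7x ≡ 10 (mod 13)
x ≡ 7 (mod 13)


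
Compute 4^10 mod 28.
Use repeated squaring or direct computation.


4^1 mod 28 = 4
4^2 mod 28 = 16
4^3 mod 28 = 8
4^4 mod 28 = 4
4^5 mod 28 = 16
4^6 mod 28 = 8
4^7 mod 28 = 4
4^8 mod 28 = 16
4^9 mod 28 = 8
4^10 mod 28 = 4


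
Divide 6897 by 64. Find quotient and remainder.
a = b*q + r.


6897 = 64 * 107 + 49
Check: 6848 + 49 = 6897

q = 107, r = 49


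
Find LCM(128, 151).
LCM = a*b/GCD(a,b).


GCD(128, 151) = 1
LCM = 128*151/1 = 19328/1 = 19328

LCM = 19328


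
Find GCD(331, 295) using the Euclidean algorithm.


331 = 1 * 295 + 36
295 = 8 * 36 + 7
36 = 5 * 7 + 1
7 = 7 * 1 + 0
GCD = 1


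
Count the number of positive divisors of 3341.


3341 = 13^1 × 257^1
d(3341) = (1+1) × (1+1) = 4

4 divisors


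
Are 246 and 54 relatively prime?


Euclidean algorithm:
246 = 4 * 54 + 30
54 = 1 * 30 + 24
30 = 1 * 24 + 6
24 = 4 * 6 + 0
GCD(246, 54) = 6

No, not coprime (GCD = 6)


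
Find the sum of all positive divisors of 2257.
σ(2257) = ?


Divisors of 2257: 1, 37, 61, 2257
Sum = 1 + 37 + 61 + 2257 = 2356

σ(2257) = 2356


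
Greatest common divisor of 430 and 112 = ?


430 = 3 * 112 + 94
112 = 1 * 94 + 18
94 = 5 * 18 + 4
18 = 4 * 4 + 2
4 = 2 * 2 + 0
GCD = 2


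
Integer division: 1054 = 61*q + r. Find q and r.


1054 = 61 * 17 + 17
Check: 1037 + 17 = 1054

q = 17, r = 17


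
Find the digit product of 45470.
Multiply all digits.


4 × 5 × 4 × 7 × 0 = 0


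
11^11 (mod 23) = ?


11^1 mod 23 = 11
11^2 mod 23 = 6
11^3 mod 23 = 20
11^4 mod 23 = 13
11^5 mod 23 = 5
11^6 mod 23 = 9
11^7 mod 23 = 7
11^8 mod 23 = 8
11^9 mod 23 = 19
11^10 mod 23 = 2
11^11 mod 23 = 22


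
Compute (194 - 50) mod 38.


194 - 50 = 144
144 mod 38 = 30


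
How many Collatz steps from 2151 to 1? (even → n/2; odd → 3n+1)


2151 → 6454 → 3227 → 9682 → 4841 → 14524 → 7262 → 3631 → 10894 → 5447 → 16342 → 8171 → 24514 → 12257 → 36772 → 18386 → 9193 → 27580 → 13790 → 6895 → 20686 → 10343 → 31030 → 15515 → 46546 → 23273 → 69820 → 34910 → 17455 → 52366 → 26183 → 78550 → 39275 → 117826 → 58913 → 176740 → 88370 → 44185 → 132556 → 66278 → 33139 → 99418 → 49709 → 149128 → 74564 → 37282 → 18641 → 55924 → 27962 → 13981 → 41944 → 20972 → 10486 → 5243 → 15730 → 7865 → 23596 → 11798 → 5899 → 17698 → 8849 → 26548 → 13274 → 6637 → 19912 → 9956 → 4978 → 2489 → 7468 → 3734 → 1867 → 5602 → 2801 → 8404 → 4202 → 2101 → 6304 → 3152 → 1576 → 788 → 394 → 197 → 592 → 296 → 148 → 74 → 37 → 112 → 56 → 28 → 14 → 7 → 22 → 11 → 34 → 17 → 52 → 26 → 13 → 40 → 20 → 10 → 5 → 16 → 8 → 4 → 2 → 1
Total steps = 107

107 steps


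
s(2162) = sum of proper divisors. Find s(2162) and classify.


Proper divisors: 1, 2, 23, 46, 47, 94, 1081
Sum = 1 + 2 + 23 + 46 + 47 + 94 + 1081 = 1294
1294 < 2162 → deficient

s(2162) = 1294 (deficient)


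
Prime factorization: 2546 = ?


2546 / 2 = 1273
1273 / 19 = 67
67 / 67 = 1
2546 = 2 × 19 × 67


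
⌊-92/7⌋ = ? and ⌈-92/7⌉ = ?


-92/7 = -13.1429
floor = -14
ceil = -13

floor = -14, ceil = -13


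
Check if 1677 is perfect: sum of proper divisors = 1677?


Proper divisors of 1677: 1, 3, 13, 39, 43, 129, 559
Sum = 1 + 3 + 13 + 39 + 43 + 129 + 559 = 787

No, 1677 is not perfect (787 ≠ 1677)


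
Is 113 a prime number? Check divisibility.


Check divisors up to sqrt(113) = 10.6301
No divisors found.
113 is prime.

Yes, 113 is prime


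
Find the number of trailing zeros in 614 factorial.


floor(614/5) = 122
floor(614/25) = 24
floor(614/125) = 4
Total = 150

150 trailing zeros


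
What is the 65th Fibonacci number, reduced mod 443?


F(k) mod 443 for k=1..65:
1, 1, 2, 3, 5, 8, 13, 21, 34, 55, 89, 144, 233, 377, 167, 101, 268, 369, 194, 120, 314, 434, 305, 296, 158, 11, 169, 180, 349, 86, 435, 78, 70, 148, 218, 366, 141, 64, 205, 269, 31, 300, 331, 188, 76, 264, 340, 161, 58, 219, 277, 53, 330, 383, 270, 210, 37, 247, 284, 88, 372, 17, 389, 406, 352
F(65) mod 443 = 352


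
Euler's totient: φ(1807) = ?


1807 = 13 × 139
Prime factors: 13, 139
φ(1807) = 1807 × (1-1/13) × (1-1/139)
= 1807 × 12/13 × 138/139 = 1656

φ(1807) = 1656


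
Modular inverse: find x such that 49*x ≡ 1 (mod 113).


Use the extended Euclidean algorithm on (113, 49); each row r = 113*s + 49*t:
r=113, s=1, t=0
r=49, s=0, t=1
q=2: r=15, s=1, t=-2   [113*(1) + 49*(-2) = 15]
q=3: r=4, s=-3, t=7   [113*(-3) + 49*(7) = 4]
q=3: r=3, s=10, t=-23   [113*(10) + 49*(-23) = 3]
q=1: r=1, s=-13, t=30   [113*(-13) + 49*(30) = 1]
q=3: r=0, s=49, t=-113   [113*(49) + 49*(-113) = 0]
GCD = 1 with t = 30, so 49*(30) ≡ 1 (mod 113)
Inverse = 30 mod 113 = 30
Check: 49 * 30 = 1470 ≡ 1 (mod 113)

49^(-1) ≡ 30 (mod 113)


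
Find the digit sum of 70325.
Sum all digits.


7 + 0 + 3 + 2 + 5 = 17


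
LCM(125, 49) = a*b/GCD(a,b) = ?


GCD(125, 49) = 1
LCM = 125*49/1 = 6125/1 = 6125

LCM = 6125


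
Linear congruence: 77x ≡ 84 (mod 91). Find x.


GCD(77, 91) = 7 divides 84
Divide: 11x ≡ 12 (mod 13)
x ≡ 7 (mod 13)


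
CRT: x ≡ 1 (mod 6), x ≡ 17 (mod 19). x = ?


M = 6*19 = 114
M1 = M/6 = 19, M2 = M/19 = 6
M1^(-1) mod 6 = 1, M2^(-1) mod 19 = 16
x = 1*19*1 + 17*6*16 = 1651
1651 mod 114 = 55
Check: 55 mod 6 = 1 ✓, 55 mod 19 = 17 ✓

x ≡ 55 (mod 114)


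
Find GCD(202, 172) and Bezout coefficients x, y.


Tabular extended Euclidean (each row: r = 202*s + 172*t):
r=202, s=1, t=0
r=172, s=0, t=1
q=1: r=30, s=1, t=-1   [202*(1) + 172*(-1) = 30]
q=5: r=22, s=-5, t=6   [202*(-5) + 172*(6) = 22]
q=1: r=8, s=6, t=-7   [202*(6) + 172*(-7) = 8]
q=2: r=6, s=-17, t=20   [202*(-17) + 172*(20) = 6]
q=1: r=2, s=23, t=-27   [202*(23) + 172*(-27) = 2]
q=3: r=0, s=-86, t=101   [202*(-86) + 172*(101) = 0]
GCD = 2; from the row with r=2: x=23, y=-27
Check: 202*(23) + 172*(-27) = 4646 - 4644 = 2

GCD = 2, x = 23, y = -27


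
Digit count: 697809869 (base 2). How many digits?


697809869 in base 2 = 101001100101111011101111001101
Number of digits = 30

30 digits (base 2)


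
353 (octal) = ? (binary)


353 (base 8) = 235 (decimal)
235 (decimal) = 11101011 (base 2)


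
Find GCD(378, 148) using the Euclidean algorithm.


378 = 2 * 148 + 82
148 = 1 * 82 + 66
82 = 1 * 66 + 16
66 = 4 * 16 + 2
16 = 8 * 2 + 0
GCD = 2


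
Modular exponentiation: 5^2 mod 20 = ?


5^1 mod 20 = 5
5^2 mod 20 = 5


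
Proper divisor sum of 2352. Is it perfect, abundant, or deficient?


Proper divisors: 1, 2, 3, 4, 6, 7, 8, 12, 14, 16, 21, 24, 28, 42, 48, 49, 56, 84, 98, 112, 147, 168, 196, 294, 336, 392, 588, 784, 1176
Sum = 1 + 2 + 3 + 4 + 6 + 7 + 8 + 12 + 14 + 16 + 21 + 24 + 28 + 42 + 48 + 49 + 56 + 84 + 98 + 112 + 147 + 168 + 196 + 294 + 336 + 392 + 588 + 784 + 1176 = 4716
4716 > 2352 → abundant

s(2352) = 4716 (abundant)


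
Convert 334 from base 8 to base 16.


334 (base 8) = 220 (decimal)
220 (decimal) = DC (base 16)


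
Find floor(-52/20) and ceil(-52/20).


-52/20 = -2.6000
floor = -3
ceil = -2

floor = -3, ceil = -2


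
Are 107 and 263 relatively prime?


Euclidean algorithm:
263 = 2 * 107 + 49
107 = 2 * 49 + 9
49 = 5 * 9 + 4
9 = 2 * 4 + 1
4 = 4 * 1 + 0
GCD(107, 263) = 1

Yes, coprime (GCD = 1)


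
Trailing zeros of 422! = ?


floor(422/5) = 84
floor(422/25) = 16
floor(422/125) = 3
Total = 103

103 trailing zeros


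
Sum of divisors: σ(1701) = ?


Divisors of 1701: 1, 3, 7, 9, 21, 27, 63, 81, 189, 243, 567, 1701
Sum = 1 + 3 + 7 + 9 + 21 + 27 + 63 + 81 + 189 + 243 + 567 + 1701 = 2912

σ(1701) = 2912


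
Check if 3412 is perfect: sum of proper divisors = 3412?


Proper divisors of 3412: 1, 2, 4, 853, 1706
Sum = 1 + 2 + 4 + 853 + 1706 = 2566

No, 3412 is not perfect (2566 ≠ 3412)


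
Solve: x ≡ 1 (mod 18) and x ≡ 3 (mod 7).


M = 18*7 = 126
M1 = M/18 = 7, M2 = M/7 = 18
M1^(-1) mod 18 = 13, M2^(-1) mod 7 = 2
x = 1*7*13 + 3*18*2 = 199
199 mod 126 = 73
Check: 73 mod 18 = 1 ✓, 73 mod 7 = 3 ✓

x ≡ 73 (mod 126)


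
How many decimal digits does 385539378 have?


385539378 has 9 digits in base 10
floor(log10(385539378)) + 1 = floor(8.5861) + 1 = 9

9 digits (base 10)


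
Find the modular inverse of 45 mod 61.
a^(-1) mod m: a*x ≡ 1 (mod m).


Use the extended Euclidean algorithm on (61, 45); each row r = 61*s + 45*t:
r=61, s=1, t=0
r=45, s=0, t=1
q=1: r=16, s=1, t=-1   [61*(1) + 45*(-1) = 16]
q=2: r=13, s=-2, t=3   [61*(-2) + 45*(3) = 13]
q=1: r=3, s=3, t=-4   [61*(3) + 45*(-4) = 3]
q=4: r=1, s=-14, t=19   [61*(-14) + 45*(19) = 1]
q=3: r=0, s=45, t=-61   [61*(45) + 45*(-61) = 0]
GCD = 1 with t = 19, so 45*(19) ≡ 1 (mod 61)
Inverse = 19 mod 61 = 19
Check: 45 * 19 = 855 ≡ 1 (mod 61)

45^(-1) ≡ 19 (mod 61)


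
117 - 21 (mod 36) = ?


117 - 21 = 96
96 mod 36 = 24


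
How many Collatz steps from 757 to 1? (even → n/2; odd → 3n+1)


757 → 2272 → 1136 → 568 → 284 → 142 → 71 → 214 → 107 → 322 → 161 → 484 → 242 → 121 → 364 → 182 → 91 → 274 → 137 → 412 → 206 → 103 → 310 → 155 → 466 → 233 → 700 → 350 → 175 → 526 → 263 → 790 → 395 → 1186 → 593 → 1780 → 890 → 445 → 1336 → 668 → 334 → 167 → 502 → 251 → 754 → 377 → 1132 → 566 → 283 → 850 → 425 → 1276 → 638 → 319 → 958 → 479 → 1438 → 719 → 2158 → 1079 → 3238 → 1619 → 4858 → 2429 → 7288 → 3644 → 1822 → 911 → 2734 → 1367 → 4102 → 2051 → 6154 → 3077 → 9232 → 4616 → 2308 → 1154 → 577 → 1732 → 866 → 433 → 1300 → 650 → 325 → 976 → 488 → 244 → 122 → 61 → 184 → 92 → 46 → 23 → 70 → 35 → 106 → 53 → 160 → 80 → 40 → 20 → 10 → 5 → 16 → 8 → 4 → 2 → 1
Total steps = 108

108 steps


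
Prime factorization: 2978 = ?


2978 / 2 = 1489
1489 / 1489 = 1
2978 = 2 × 1489


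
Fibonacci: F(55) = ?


Sequence: 1, 1, 2, 3, 5, 8, 13, 21, 34, 55, 89, 144, 233, 377, 610, 987, 1597, 2584, 4181, 6765, 10946, 17711, 28657, 46368, 75025, 121393, 196418, 317811, 514229, 832040, 1346269, 2178309, 3524578, 5702887, 9227465, 14930352, 24157817, 39088169, 63245986, 102334155, 165580141, 267914296, 433494437, 701408733, 1134903170, 1836311903, 2971215073, 4807526976, 7778742049, 12586269025, 20365011074, 32951280099, 53316291173, 86267571272, 139583862445
F(55) = 139583862445


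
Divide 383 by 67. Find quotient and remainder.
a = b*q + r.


383 = 67 * 5 + 48
Check: 335 + 48 = 383

q = 5, r = 48


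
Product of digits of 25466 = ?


2 × 5 × 4 × 6 × 6 = 1440


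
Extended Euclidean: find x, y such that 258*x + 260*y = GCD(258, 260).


Tabular extended Euclidean (each row: r = 258*s + 260*t):
r=258, s=1, t=0
r=260, s=0, t=1
q=0: r=258, s=1, t=0   [258*(1) + 260*(0) = 258]
q=1: r=2, s=-1, t=1   [258*(-1) + 260*(1) = 2]
q=129: r=0, s=130, t=-129   [258*(130) + 260*(-129) = 0]
GCD = 2; from the row with r=2: x=-1, y=1
Check: 258*(-1) + 260*(1) = -258 + 260 = 2

GCD = 2, x = -1, y = 1


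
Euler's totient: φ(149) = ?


149 = 149
Prime factors: 149
φ(149) = 149 × (1-1/149)
= 149 × 148/149 = 148

φ(149) = 148


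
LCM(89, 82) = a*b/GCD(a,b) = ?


GCD(89, 82) = 1
LCM = 89*82/1 = 7298/1 = 7298

LCM = 7298


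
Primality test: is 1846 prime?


1846 / 2 = 923 (exact division)
1846 is NOT prime.

No, 1846 is not prime


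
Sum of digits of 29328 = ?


2 + 9 + 3 + 2 + 8 = 24


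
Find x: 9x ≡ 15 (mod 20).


GCD(9, 20) = 1, unique solution
a^(-1) mod 20 = 9
x = 9 * 15 mod 20 = 15

x ≡ 15 (mod 20)


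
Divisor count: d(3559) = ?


3559 = 3559^1
d(3559) = (1+1) = 2

2 divisors


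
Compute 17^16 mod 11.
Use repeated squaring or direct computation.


17^1 mod 11 = 6
17^2 mod 11 = 3
17^3 mod 11 = 7
17^4 mod 11 = 9
17^5 mod 11 = 10
17^6 mod 11 = 5
17^7 mod 11 = 8
17^8 mod 11 = 4
17^9 mod 11 = 2
17^10 mod 11 = 1
17^11 mod 11 = 6
17^12 mod 11 = 3
17^13 mod 11 = 7
17^14 mod 11 = 9
17^15 mod 11 = 10
17^16 mod 11 = 5


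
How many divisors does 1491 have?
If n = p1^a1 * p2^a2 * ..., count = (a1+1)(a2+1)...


1491 = 3^1 × 7^1 × 71^1
d(1491) = (1+1) × (1+1) × (1+1) = 8

8 divisors


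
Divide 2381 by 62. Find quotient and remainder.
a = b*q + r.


2381 = 62 * 38 + 25
Check: 2356 + 25 = 2381

q = 38, r = 25


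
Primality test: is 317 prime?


Check divisors up to sqrt(317) = 17.8045
No divisors found.
317 is prime.

Yes, 317 is prime


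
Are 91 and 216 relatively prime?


Euclidean algorithm:
216 = 2 * 91 + 34
91 = 2 * 34 + 23
34 = 1 * 23 + 11
23 = 2 * 11 + 1
11 = 11 * 1 + 0
GCD(91, 216) = 1

Yes, coprime (GCD = 1)


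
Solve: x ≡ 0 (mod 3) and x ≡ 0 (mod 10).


M = 3*10 = 30
M1 = M/3 = 10, M2 = M/10 = 3
M1^(-1) mod 3 = 1, M2^(-1) mod 10 = 7
x = 0*10*1 + 0*3*7 = 0
0 mod 30 = 0
Check: 0 mod 3 = 0 ✓, 0 mod 10 = 0 ✓

x ≡ 0 (mod 30)


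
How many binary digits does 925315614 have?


925315614 in base 2 = 110111001001110011001000011110
Number of digits = 30

30 digits (base 2)


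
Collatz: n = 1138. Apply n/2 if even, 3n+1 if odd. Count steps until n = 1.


1138 → 569 → 1708 → 854 → 427 → 1282 → 641 → 1924 → 962 → 481 → 1444 → 722 → 361 → 1084 → 542 → 271 → 814 → 407 → 1222 → 611 → 1834 → 917 → 2752 → 1376 → 688 → 344 → 172 → 86 → 43 → 130 → 65 → 196 → 98 → 49 → 148 → 74 → 37 → 112 → 56 → 28 → 14 → 7 → 22 → 11 → 34 → 17 → 52 → 26 → 13 → 40 → 20 → 10 → 5 → 16 → 8 → 4 → 2 → 1
Total steps = 57

57 steps


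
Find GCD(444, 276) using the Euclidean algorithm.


444 = 1 * 276 + 168
276 = 1 * 168 + 108
168 = 1 * 108 + 60
108 = 1 * 60 + 48
60 = 1 * 48 + 12
48 = 4 * 12 + 0
GCD = 12


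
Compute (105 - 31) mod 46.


105 - 31 = 74
74 mod 46 = 28


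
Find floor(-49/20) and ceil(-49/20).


-49/20 = -2.4500
floor = -3
ceil = -2

floor = -3, ceil = -2


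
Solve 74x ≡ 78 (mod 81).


GCD(74, 81) = 1, unique solution
a^(-1) mod 81 = 23
x = 23 * 78 mod 81 = 12

x ≡ 12 (mod 81)


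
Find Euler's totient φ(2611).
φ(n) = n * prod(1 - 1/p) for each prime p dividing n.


2611 = 7 × 373
Prime factors: 7, 373
φ(2611) = 2611 × (1-1/7) × (1-1/373)
= 2611 × 6/7 × 372/373 = 2232

φ(2611) = 2232


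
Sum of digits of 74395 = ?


7 + 4 + 3 + 9 + 5 = 28


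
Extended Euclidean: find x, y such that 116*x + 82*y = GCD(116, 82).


Tabular extended Euclidean (each row: r = 116*s + 82*t):
r=116, s=1, t=0
r=82, s=0, t=1
q=1: r=34, s=1, t=-1   [116*(1) + 82*(-1) = 34]
q=2: r=14, s=-2, t=3   [116*(-2) + 82*(3) = 14]
q=2: r=6, s=5, t=-7   [116*(5) + 82*(-7) = 6]
q=2: r=2, s=-12, t=17   [116*(-12) + 82*(17) = 2]
q=3: r=0, s=41, t=-58   [116*(41) + 82*(-58) = 0]
GCD = 2; from the row with r=2: x=-12, y=17
Check: 116*(-12) + 82*(17) = -1392 + 1394 = 2

GCD = 2, x = -12, y = 17


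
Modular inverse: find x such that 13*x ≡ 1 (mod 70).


Use the extended Euclidean algorithm on (70, 13); each row r = 70*s + 13*t:
r=70, s=1, t=0
r=13, s=0, t=1
q=5: r=5, s=1, t=-5   [70*(1) + 13*(-5) = 5]
q=2: r=3, s=-2, t=11   [70*(-2) + 13*(11) = 3]
q=1: r=2, s=3, t=-16   [70*(3) + 13*(-16) = 2]
q=1: r=1, s=-5, t=27   [70*(-5) + 13*(27) = 1]
q=2: r=0, s=13, t=-70   [70*(13) + 13*(-70) = 0]
GCD = 1 with t = 27, so 13*(27) ≡ 1 (mod 70)
Inverse = 27 mod 70 = 27
Check: 13 * 27 = 351 ≡ 1 (mod 70)

13^(-1) ≡ 27 (mod 70)


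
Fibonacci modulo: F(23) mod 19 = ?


F(k) mod 19 for k=1..23:
1, 1, 2, 3, 5, 8, 13, 2, 15, 17, 13, 11, 5, 16, 2, 18, 1, 0, 1, 1, 2, 3, 5
F(23) mod 19 = 5


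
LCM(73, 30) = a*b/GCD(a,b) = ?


GCD(73, 30) = 1
LCM = 73*30/1 = 2190/1 = 2190

LCM = 2190


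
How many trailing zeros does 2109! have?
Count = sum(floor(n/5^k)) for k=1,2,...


floor(2109/5) = 421
floor(2109/25) = 84
floor(2109/125) = 16
floor(2109/625) = 3
Total = 524

524 trailing zeros


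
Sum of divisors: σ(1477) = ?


Divisors of 1477: 1, 7, 211, 1477
Sum = 1 + 7 + 211 + 1477 = 1696

σ(1477) = 1696


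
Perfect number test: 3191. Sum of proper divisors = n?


Proper divisors of 3191: 1
Sum = 1 = 1

No, 3191 is not perfect (1 ≠ 3191)


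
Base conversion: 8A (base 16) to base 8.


8A (base 16) = 138 (decimal)
138 (decimal) = 212 (base 8)


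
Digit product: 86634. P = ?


8 × 6 × 6 × 3 × 4 = 3456


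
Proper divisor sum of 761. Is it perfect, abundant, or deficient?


Proper divisors: 1
Sum = 1 = 1
1 < 761 → deficient

s(761) = 1 (deficient)


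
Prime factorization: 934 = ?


934 / 2 = 467
467 / 467 = 1
934 = 2 × 467


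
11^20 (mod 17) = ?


11^1 mod 17 = 11
11^2 mod 17 = 2
11^3 mod 17 = 5
11^4 mod 17 = 4
11^5 mod 17 = 10
11^6 mod 17 = 8
11^7 mod 17 = 3
11^8 mod 17 = 16
11^9 mod 17 = 6
11^10 mod 17 = 15
11^11 mod 17 = 12
11^12 mod 17 = 13
11^13 mod 17 = 7
11^14 mod 17 = 9
11^15 mod 17 = 14
11^16 mod 17 = 1
11^17 mod 17 = 11
11^18 mod 17 = 2
11^19 mod 17 = 5
11^20 mod 17 = 4


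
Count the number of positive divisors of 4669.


4669 = 7^1 × 23^1 × 29^1
d(4669) = (1+1) × (1+1) × (1+1) = 8

8 divisors


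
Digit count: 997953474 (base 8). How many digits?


997953474 in base 8 = 7336707702
Number of digits = 10

10 digits (base 8)


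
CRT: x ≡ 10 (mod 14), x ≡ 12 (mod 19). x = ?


M = 14*19 = 266
M1 = M/14 = 19, M2 = M/19 = 14
M1^(-1) mod 14 = 3, M2^(-1) mod 19 = 15
x = 10*19*3 + 12*14*15 = 3090
3090 mod 266 = 164
Check: 164 mod 14 = 10 ✓, 164 mod 19 = 12 ✓

x ≡ 164 (mod 266)


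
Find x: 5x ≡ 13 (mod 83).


GCD(5, 83) = 1, unique solution
a^(-1) mod 83 = 50
x = 50 * 13 mod 83 = 69

x ≡ 69 (mod 83)


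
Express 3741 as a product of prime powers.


3741 / 3 = 1247
1247 / 29 = 43
43 / 43 = 1
3741 = 3 × 29 × 43


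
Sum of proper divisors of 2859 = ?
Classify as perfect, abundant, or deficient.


Proper divisors: 1, 3, 953
Sum = 1 + 3 + 953 = 957
957 < 2859 → deficient

s(2859) = 957 (deficient)


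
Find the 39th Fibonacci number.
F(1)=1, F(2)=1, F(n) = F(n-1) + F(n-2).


Sequence: 1, 1, 2, 3, 5, 8, 13, 21, 34, 55, 89, 144, 233, 377, 610, 987, 1597, 2584, 4181, 6765, 10946, 17711, 28657, 46368, 75025, 121393, 196418, 317811, 514229, 832040, 1346269, 2178309, 3524578, 5702887, 9227465, 14930352, 24157817, 39088169, 63245986
F(39) = 63245986


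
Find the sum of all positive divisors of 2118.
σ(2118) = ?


Divisors of 2118: 1, 2, 3, 6, 353, 706, 1059, 2118
Sum = 1 + 2 + 3 + 6 + 353 + 706 + 1059 + 2118 = 4248

σ(2118) = 4248


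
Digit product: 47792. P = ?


4 × 7 × 7 × 9 × 2 = 3528


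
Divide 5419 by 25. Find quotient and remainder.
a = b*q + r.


5419 = 25 * 216 + 19
Check: 5400 + 19 = 5419

q = 216, r = 19


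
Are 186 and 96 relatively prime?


Euclidean algorithm:
186 = 1 * 96 + 90
96 = 1 * 90 + 6
90 = 15 * 6 + 0
GCD(186, 96) = 6

No, not coprime (GCD = 6)


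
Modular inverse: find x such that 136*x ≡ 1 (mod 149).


Use the extended Euclidean algorithm on (149, 136); each row r = 149*s + 136*t:
r=149, s=1, t=0
r=136, s=0, t=1
q=1: r=13, s=1, t=-1   [149*(1) + 136*(-1) = 13]
q=10: r=6, s=-10, t=11   [149*(-10) + 136*(11) = 6]
q=2: r=1, s=21, t=-23   [149*(21) + 136*(-23) = 1]
q=6: r=0, s=-136, t=149   [149*(-136) + 136*(149) = 0]
GCD = 1 with t = -23, so 136*(-23) ≡ 1 (mod 149)
Inverse = -23 mod 149 = 126
Check: 136 * 126 = 17136 ≡ 1 (mod 149)

136^(-1) ≡ 126 (mod 149)


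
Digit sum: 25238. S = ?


2 + 5 + 2 + 3 + 8 = 20


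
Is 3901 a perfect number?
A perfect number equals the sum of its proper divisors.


Proper divisors of 3901: 1, 47, 83
Sum = 1 + 47 + 83 = 131

No, 3901 is not perfect (131 ≠ 3901)


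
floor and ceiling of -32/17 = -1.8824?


-32/17 = -1.8824
floor = -2
ceil = -1

floor = -2, ceil = -1


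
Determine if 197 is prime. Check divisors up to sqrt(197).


Check divisors up to sqrt(197) = 14.0357
No divisors found.
197 is prime.

Yes, 197 is prime


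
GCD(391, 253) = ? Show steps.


391 = 1 * 253 + 138
253 = 1 * 138 + 115
138 = 1 * 115 + 23
115 = 5 * 23 + 0
GCD = 23


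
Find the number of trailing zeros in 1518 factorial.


floor(1518/5) = 303
floor(1518/25) = 60
floor(1518/125) = 12
floor(1518/625) = 2
Total = 377

377 trailing zeros


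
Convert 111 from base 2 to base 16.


111 (base 2) = 7 (decimal)
7 (decimal) = 7 (base 16)


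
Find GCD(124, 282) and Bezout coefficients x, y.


Tabular extended Euclidean (each row: r = 124*s + 282*t):
r=124, s=1, t=0
r=282, s=0, t=1
q=0: r=124, s=1, t=0   [124*(1) + 282*(0) = 124]
q=2: r=34, s=-2, t=1   [124*(-2) + 282*(1) = 34]
q=3: r=22, s=7, t=-3   [124*(7) + 282*(-3) = 22]
q=1: r=12, s=-9, t=4   [124*(-9) + 282*(4) = 12]
q=1: r=10, s=16, t=-7   [124*(16) + 282*(-7) = 10]
q=1: r=2, s=-25, t=11   [124*(-25) + 282*(11) = 2]
q=5: r=0, s=141, t=-62   [124*(141) + 282*(-62) = 0]
GCD = 2; from the row with r=2: x=-25, y=11
Check: 124*(-25) + 282*(11) = -3100 + 3102 = 2

GCD = 2, x = -25, y = 11


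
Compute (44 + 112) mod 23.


44 + 112 = 156
156 mod 23 = 18


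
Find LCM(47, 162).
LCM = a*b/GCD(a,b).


GCD(47, 162) = 1
LCM = 47*162/1 = 7614/1 = 7614

LCM = 7614


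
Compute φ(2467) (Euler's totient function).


2467 = 2467
Prime factors: 2467
φ(2467) = 2467 × (1-1/2467)
= 2467 × 2466/2467 = 2466

φ(2467) = 2466


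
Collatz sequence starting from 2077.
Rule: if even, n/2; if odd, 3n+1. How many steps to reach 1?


2077 → 6232 → 3116 → 1558 → 779 → 2338 → 1169 → 3508 → 1754 → 877 → 2632 → 1316 → 658 → 329 → 988 → 494 → 247 → 742 → 371 → 1114 → 557 → 1672 → 836 → 418 → 209 → 628 → 314 → 157 → 472 → 236 → 118 → 59 → 178 → 89 → 268 → 134 → 67 → 202 → 101 → 304 → 152 → 76 → 38 → 19 → 58 → 29 → 88 → 44 → 22 → 11 → 34 → 17 → 52 → 26 → 13 → 40 → 20 → 10 → 5 → 16 → 8 → 4 → 2 → 1
Total steps = 63

63 steps


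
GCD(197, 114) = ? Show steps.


197 = 1 * 114 + 83
114 = 1 * 83 + 31
83 = 2 * 31 + 21
31 = 1 * 21 + 10
21 = 2 * 10 + 1
10 = 10 * 1 + 0
GCD = 1


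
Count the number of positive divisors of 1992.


1992 = 2^3 × 3^1 × 83^1
d(1992) = (3+1) × (1+1) × (1+1) = 16

16 divisors


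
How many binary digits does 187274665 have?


187274665 in base 2 = 1011001010011001010110101001
Number of digits = 28

28 digits (base 2)


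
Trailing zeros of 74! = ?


floor(74/5) = 14
floor(74/25) = 2
Total = 16

16 trailing zeros


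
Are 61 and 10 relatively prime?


Euclidean algorithm:
61 = 6 * 10 + 1
10 = 10 * 1 + 0
GCD(61, 10) = 1

Yes, coprime (GCD = 1)


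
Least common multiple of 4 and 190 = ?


GCD(4, 190) = 2
LCM = 4*190/2 = 760/2 = 380

LCM = 380


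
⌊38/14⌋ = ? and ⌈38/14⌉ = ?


38/14 = 2.7143
floor = 2
ceil = 3

floor = 2, ceil = 3


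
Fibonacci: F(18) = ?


Sequence: 1, 1, 2, 3, 5, 8, 13, 21, 34, 55, 89, 144, 233, 377, 610, 987, 1597, 2584
F(18) = 2584


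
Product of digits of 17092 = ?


1 × 7 × 0 × 9 × 2 = 0


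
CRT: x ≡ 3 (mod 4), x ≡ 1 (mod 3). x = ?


M = 4*3 = 12
M1 = M/4 = 3, M2 = M/3 = 4
M1^(-1) mod 4 = 3, M2^(-1) mod 3 = 1
x = 3*3*3 + 1*4*1 = 31
31 mod 12 = 7
Check: 7 mod 4 = 3 ✓, 7 mod 3 = 1 ✓

x ≡ 7 (mod 12)


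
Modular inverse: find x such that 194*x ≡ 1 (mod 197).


Use the extended Euclidean algorithm on (197, 194); each row r = 197*s + 194*t:
r=197, s=1, t=0
r=194, s=0, t=1
q=1: r=3, s=1, t=-1   [197*(1) + 194*(-1) = 3]
q=64: r=2, s=-64, t=65   [197*(-64) + 194*(65) = 2]
q=1: r=1, s=65, t=-66   [197*(65) + 194*(-66) = 1]
q=2: r=0, s=-194, t=197   [197*(-194) + 194*(197) = 0]
GCD = 1 with t = -66, so 194*(-66) ≡ 1 (mod 197)
Inverse = -66 mod 197 = 131
Check: 194 * 131 = 25414 ≡ 1 (mod 197)

194^(-1) ≡ 131 (mod 197)


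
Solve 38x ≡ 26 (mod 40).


GCD(38, 40) = 2 divides 26
Divide: 19x ≡ 13 (mod 20)
x ≡ 7 (mod 20)


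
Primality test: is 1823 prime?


Check divisors up to sqrt(1823) = 42.6966
No divisors found.
1823 is prime.

Yes, 1823 is prime


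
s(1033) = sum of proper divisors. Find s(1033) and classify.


Proper divisors: 1
Sum = 1 = 1
1 < 1033 → deficient

s(1033) = 1 (deficient)


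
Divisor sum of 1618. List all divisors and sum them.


Divisors of 1618: 1, 2, 809, 1618
Sum = 1 + 2 + 809 + 1618 = 2430

σ(1618) = 2430


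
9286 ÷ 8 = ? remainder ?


9286 = 8 * 1160 + 6
Check: 9280 + 6 = 9286

q = 1160, r = 6


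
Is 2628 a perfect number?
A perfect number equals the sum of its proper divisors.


Proper divisors of 2628: 1, 2, 3, 4, 6, 9, 12, 18, 36, 73, 146, 219, 292, 438, 657, 876, 1314
Sum = 1 + 2 + 3 + 4 + 6 + 9 + 12 + 18 + 36 + 73 + 146 + 219 + 292 + 438 + 657 + 876 + 1314 = 4106

No, 2628 is not perfect (4106 ≠ 2628)


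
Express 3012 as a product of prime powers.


3012 / 2 = 1506
1506 / 2 = 753
753 / 3 = 251
251 / 251 = 1
3012 = 2^2 × 3 × 251


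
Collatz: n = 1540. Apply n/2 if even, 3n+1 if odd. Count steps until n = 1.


1540 → 770 → 385 → 1156 → 578 → 289 → 868 → 434 → 217 → 652 → 326 → 163 → 490 → 245 → 736 → 368 → 184 → 92 → 46 → 23 → 70 → 35 → 106 → 53 → 160 → 80 → 40 → 20 → 10 → 5 → 16 → 8 → 4 → 2 → 1
Total steps = 34

34 steps


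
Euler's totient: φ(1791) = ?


1791 = 3^2 × 199
Prime factors: 3, 199
φ(1791) = 1791 × (1-1/3) × (1-1/199)
= 1791 × 2/3 × 198/199 = 1188

φ(1791) = 1188


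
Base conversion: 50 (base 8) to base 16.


50 (base 8) = 40 (decimal)
40 (decimal) = 28 (base 16)


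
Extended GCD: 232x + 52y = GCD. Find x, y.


Tabular extended Euclidean (each row: r = 232*s + 52*t):
r=232, s=1, t=0
r=52, s=0, t=1
q=4: r=24, s=1, t=-4   [232*(1) + 52*(-4) = 24]
q=2: r=4, s=-2, t=9   [232*(-2) + 52*(9) = 4]
q=6: r=0, s=13, t=-58   [232*(13) + 52*(-58) = 0]
GCD = 4; from the row with r=4: x=-2, y=9
Check: 232*(-2) + 52*(9) = -464 + 468 = 4

GCD = 4, x = -2, y = 9


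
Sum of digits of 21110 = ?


2 + 1 + 1 + 1 + 0 = 5


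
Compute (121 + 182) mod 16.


121 + 182 = 303
303 mod 16 = 15


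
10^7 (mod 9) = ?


10^1 mod 9 = 1
10^2 mod 9 = 1
10^3 mod 9 = 1
10^4 mod 9 = 1
10^5 mod 9 = 1
10^6 mod 9 = 1
10^7 mod 9 = 1


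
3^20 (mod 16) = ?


3^1 mod 16 = 3
3^2 mod 16 = 9
3^3 mod 16 = 11
3^4 mod 16 = 1
3^5 mod 16 = 3
3^6 mod 16 = 9
3^7 mod 16 = 11
3^8 mod 16 = 1
3^9 mod 16 = 3
3^10 mod 16 = 9
3^11 mod 16 = 11
3^12 mod 16 = 1
3^13 mod 16 = 3
3^14 mod 16 = 9
3^15 mod 16 = 11
3^16 mod 16 = 1
3^17 mod 16 = 3
3^18 mod 16 = 9
3^19 mod 16 = 11
3^20 mod 16 = 1


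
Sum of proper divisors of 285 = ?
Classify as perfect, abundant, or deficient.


Proper divisors: 1, 3, 5, 15, 19, 57, 95
Sum = 1 + 3 + 5 + 15 + 19 + 57 + 95 = 195
195 < 285 → deficient

s(285) = 195 (deficient)


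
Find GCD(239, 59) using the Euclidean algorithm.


239 = 4 * 59 + 3
59 = 19 * 3 + 2
3 = 1 * 2 + 1
2 = 2 * 1 + 0
GCD = 1


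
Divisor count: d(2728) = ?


2728 = 2^3 × 11^1 × 31^1
d(2728) = (3+1) × (1+1) × (1+1) = 16

16 divisors


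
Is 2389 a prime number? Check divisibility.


Check divisors up to sqrt(2389) = 48.8774
No divisors found.
2389 is prime.

Yes, 2389 is prime
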